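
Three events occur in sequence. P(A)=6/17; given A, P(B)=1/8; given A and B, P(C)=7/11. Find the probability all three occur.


P(A∩B∩C) = P(A) * P(B|A) * P(C|A∩B)
= 6/17 * 1/8 * 7/11
= 3/68 * 7/11 = 21/748

21/748


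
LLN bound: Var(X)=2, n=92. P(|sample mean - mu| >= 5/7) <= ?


Var(Xbar) = Var(X)/n = 2/92
Chebyshev: P(|Xbar-mu| >= 5/7) <= Var(Xbar)/(5/7)^2 = (1/46)/(25/49) = 49/1150

49/1150


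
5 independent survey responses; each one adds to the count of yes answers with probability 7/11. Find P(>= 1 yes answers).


P(at least one) = 1 - P(none)
P(none) = (1 - 7/11)^5 = (4/11)^5 = 1024/161051
P(at least one) = 1 - 1024/161051 = 160027/161051

160027/161051


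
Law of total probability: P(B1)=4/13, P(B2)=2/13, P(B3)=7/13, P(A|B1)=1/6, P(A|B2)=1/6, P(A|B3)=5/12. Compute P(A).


P(A) = P(A|B1)P(B1) + P(A|B2)P(B2) + P(A|B3)P(B3)
= 1/6*4/13 + 1/6*2/13 + 5/12*7/13
= 2/39 + 1/39 + 35/156 = 47/156

47/156


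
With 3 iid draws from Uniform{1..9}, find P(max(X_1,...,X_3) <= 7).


P(max <= 7) = P(all X_i <= 7) = (P(X_1 <= 7))^3
= (7/9)^3 = 343/729

343/729


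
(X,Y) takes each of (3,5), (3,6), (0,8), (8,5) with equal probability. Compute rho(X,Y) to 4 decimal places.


Cov(X,Y) = -2.7500, Var(X) = 8.2500, Var(Y) = 1.5000
rho = Cov/(sqrt(VarX)*sqrt(VarY)) = -0.7817

-0.7817


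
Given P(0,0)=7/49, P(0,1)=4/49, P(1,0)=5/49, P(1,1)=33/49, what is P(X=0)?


P(X=0) = P(0,0)+P(0,1) = 7/49 + 4/49 = 11/49

11/49


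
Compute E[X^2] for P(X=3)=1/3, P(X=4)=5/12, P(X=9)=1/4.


E[X^2] = sum(g(x)*P(x))
= 9*1/3 + 16*5/12 + 81*1/4
= 359/12

359/12


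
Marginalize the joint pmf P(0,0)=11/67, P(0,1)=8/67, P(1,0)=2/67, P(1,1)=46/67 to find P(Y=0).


P(Y=0) = P(0,0)+P(1,0) = 11/67 + 2/67 = 13/67

13/67


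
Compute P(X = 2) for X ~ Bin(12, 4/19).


P(X=2) = C(12,2) * p^2 * (1-p)^10
= 66 * 16/361 * 576650390625/6131066257801
= 608942812500000/2213314919066161

608942812500000/2213314919066161


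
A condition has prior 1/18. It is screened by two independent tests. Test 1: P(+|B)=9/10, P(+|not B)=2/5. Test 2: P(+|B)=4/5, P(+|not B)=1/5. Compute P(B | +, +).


After test 1: P(+) = 9/10*1/18 + 2/5*17/18 = 77/180
P(B|+) = (1/20)/(77/180) = 9/77
After test 2 (use post1 as new prior): P(+) = 4/5*9/77 + 1/5*68/77 = 104/385
P(B|+,+) = (36/385)/(104/385) = 9/26

9/26


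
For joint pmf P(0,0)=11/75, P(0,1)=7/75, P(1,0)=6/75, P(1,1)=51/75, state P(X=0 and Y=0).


Read from table: P(X=0, Y=0) = 11/75

11/75


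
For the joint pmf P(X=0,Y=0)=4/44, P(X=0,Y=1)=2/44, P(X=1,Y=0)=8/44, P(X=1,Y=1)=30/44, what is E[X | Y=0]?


P(Y=0) = 12/44
E[X|Y=0] = (0*4 + 1*8)/12 = 8/12 = 2/3

2/3


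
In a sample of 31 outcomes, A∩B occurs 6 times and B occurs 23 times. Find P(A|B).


P(A|B) = P(A∩B)/P(B) = (6/31)/(23/31) = 6/23

6/23


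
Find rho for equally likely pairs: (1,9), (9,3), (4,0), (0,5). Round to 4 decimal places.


Cov(X,Y) = -5.8750, Var(X) = 12.2500, Var(Y) = 10.6875
rho = Cov/(sqrt(VarX)*sqrt(VarY)) = -0.5135

-0.5135


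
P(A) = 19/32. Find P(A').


P(A') = 1 - P(A) = 1 - 19/32 = 13/32

13/32


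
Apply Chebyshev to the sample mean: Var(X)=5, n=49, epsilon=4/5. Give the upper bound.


Var(Xbar) = Var(X)/n = 5/49
Chebyshev: P(|Xbar-mu| >= 4/5) <= Var(Xbar)/(4/5)^2 = (5/49)/(16/25) = 125/784

125/784


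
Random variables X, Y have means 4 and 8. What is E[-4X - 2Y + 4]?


E[-4X - 2Y + 4] = -4*E[X] - 2*E[Y] + 4
= (-4)*(4) + (-2)*(8) + (4)
= -16 - 16 + 4 = -28

-28


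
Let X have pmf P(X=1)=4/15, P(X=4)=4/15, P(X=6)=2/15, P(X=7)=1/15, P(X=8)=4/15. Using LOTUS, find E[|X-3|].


E[|X-3|] = sum(g(x)*P(x))
= 2*4/15 + 1*4/15 + 3*2/15 + 4*1/15 + 5*4/15
= 14/5

14/5


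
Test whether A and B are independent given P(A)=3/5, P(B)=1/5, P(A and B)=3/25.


P(A)*P(B) = 3/5*1/5 = 3/25
P(A∩B) = 3/25, which equals P(A)P(B), so independent

Yes, A and B are independent


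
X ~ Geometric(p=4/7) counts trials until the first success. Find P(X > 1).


P(X > 1) = P(first 1 trials all fail) = (1-p)^1 = (3/7)^1 = 3/7

3/7


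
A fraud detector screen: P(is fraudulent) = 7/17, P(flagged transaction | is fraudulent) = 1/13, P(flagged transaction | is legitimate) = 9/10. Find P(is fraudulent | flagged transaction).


P(A) = P(A|B)P(B) + P(A|B')P(B') = 1/13*7/17 + 9/10*10/17 = 124/221
P(B|A) = P(A|B)P(B)/P(A) = (7/221)/(124/221) = 7/124

7/124


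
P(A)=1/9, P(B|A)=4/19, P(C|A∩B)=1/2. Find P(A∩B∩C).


P(A∩B∩C) = P(A) * P(B|A) * P(C|A∩B)
= 1/9 * 4/19 * 1/2
= 4/171 * 1/2 = 2/171

2/171


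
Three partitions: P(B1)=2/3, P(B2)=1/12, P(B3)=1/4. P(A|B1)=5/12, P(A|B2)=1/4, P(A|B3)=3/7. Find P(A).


P(A) = P(A|B1)P(B1) + P(A|B2)P(B2) + P(A|B3)P(B3)
= 5/12*2/3 + 1/4*1/12 + 3/7*1/4
= 5/18 + 1/48 + 3/28 = 409/1008

409/1008


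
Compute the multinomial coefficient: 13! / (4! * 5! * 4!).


13! = 6227020800
Denominator: 4!=24 * 5!=120 * 4!=24
Coefficient = 6227020800 / 69120 = 90090

90090


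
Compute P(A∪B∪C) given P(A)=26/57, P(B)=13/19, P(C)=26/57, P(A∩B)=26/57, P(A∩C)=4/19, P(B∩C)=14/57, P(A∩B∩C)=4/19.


P(A∪B∪C) = P(A)+P(B)+P(C) - P(AB)-P(AC)-P(BC) + P(ABC)
= 26/57+13/19+26/57 - 26/57-4/19-14/57 + 4/19
= 17/19

17/19


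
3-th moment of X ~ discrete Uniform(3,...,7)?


E[X^3] = (1/5) * sum(x^3 for x=3..7)
= 775/5 = 155

155


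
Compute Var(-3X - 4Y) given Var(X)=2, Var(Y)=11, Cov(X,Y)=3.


Var(-3X - 4Y) = (-3)^2*Var(X) + (-4)^2*Var(Y) + 2*(-3)*(-4)*Cov(X,Y)
= 9*2 + 16*11 + 24*3
= 18 + 176 + 72 = 266

266


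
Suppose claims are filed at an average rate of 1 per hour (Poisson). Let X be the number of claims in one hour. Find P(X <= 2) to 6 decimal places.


P(X<=2) = e^(-1)*1^0/0! + e^(-1)*1^1/1! + e^(-1)*1^2/2!
≈ 0.3678794412 + 0.3678794412 + 0.1839397206
= 0.9196986030
≈ 0.919699

0.919699


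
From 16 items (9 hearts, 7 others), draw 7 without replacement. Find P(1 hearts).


P(X=1) = C(9,1)*C(7,6) / C(16,7)
= 9*7 / 11440
= 63/11440

63/11440


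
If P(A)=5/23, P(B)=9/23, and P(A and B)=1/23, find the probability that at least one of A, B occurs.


P(A∪B) = P(A) + P(B) - P(A∩B)
= 5/23 + 9/23 - 1/23 = 13/23

13/23


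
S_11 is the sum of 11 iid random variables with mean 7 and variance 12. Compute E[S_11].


E[S_n] = n*E[X_1] = 11*7 = 77

77


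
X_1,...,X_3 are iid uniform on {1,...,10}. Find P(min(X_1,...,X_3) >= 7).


P(min >= 7) = P(all X_i >= 7) = (P(X_1 >= 7))^3
= (4/10)^3 = (2/5)^3 = 8/125

8/125


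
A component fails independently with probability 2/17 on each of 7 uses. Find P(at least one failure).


P(at least one) = 1 - P(none)
P(none) = (1 - 2/17)^7 = (15/17)^7 = 170859375/410338673
P(at least one) = 1 - 170859375/410338673 = 239479298/410338673

239479298/410338673


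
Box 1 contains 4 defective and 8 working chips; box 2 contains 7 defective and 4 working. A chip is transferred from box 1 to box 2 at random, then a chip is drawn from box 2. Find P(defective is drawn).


P(transfer defective) = 4/12 = 1/3; P(transfer working) = 2/3
If defective transferred: Urn II has 8 defective of 12, so P(defective|defective moved) = 2/3
If working transferred: Urn II has 7 defective of 12, so P(defective|working moved) = 7/12
By total probability: P(defective) = 1/3*2/3 + 2/3*7/12 = 11/18

11/18


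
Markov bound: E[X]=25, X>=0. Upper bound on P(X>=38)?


Markov: P(X >= a) <= E[X]/a
P(X >= 38) <= 25/38

25/38


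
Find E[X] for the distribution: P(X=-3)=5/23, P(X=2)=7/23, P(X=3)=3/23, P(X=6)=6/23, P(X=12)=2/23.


E[X] = sum(x * P(x))
= -3*5/23 + 2*7/23 + 3*3/23 + 6*6/23 + 12*2/23
= 68/23

68/23


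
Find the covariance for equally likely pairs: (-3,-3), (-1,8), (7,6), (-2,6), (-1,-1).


E[X]=0, E[Y]=16/5, E[XY]=32/5
Cov(X,Y) = E[XY] - E[X]E[Y] = 32/5 - 0*16/5 = 32/5

32/5


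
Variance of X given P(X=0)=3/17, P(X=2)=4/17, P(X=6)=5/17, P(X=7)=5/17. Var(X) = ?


E[X] = 73/17, E[X^2] = 441/17
Var(X) = E[X^2] - (E[X])^2 = 441/17 - (73/17)^2 = 2168/289

2168/289


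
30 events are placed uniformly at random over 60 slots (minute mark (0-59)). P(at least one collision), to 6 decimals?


P(all different) = prod((60-i)/60 for i=0..29) = 0.000142
P(at least one match) = 1 - 0.000142 = 0.999858

0.999858


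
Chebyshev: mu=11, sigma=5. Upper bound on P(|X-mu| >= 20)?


k = 20/5 = 4
Chebyshev: P(|X-mu| >= k*sigma) <= 1/k^2 = 1/4^2 = 1/16

1/16


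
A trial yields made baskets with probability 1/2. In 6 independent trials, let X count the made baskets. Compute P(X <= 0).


P(X<=0) = P(X=0)
= 1/64
= 1/64

1/64


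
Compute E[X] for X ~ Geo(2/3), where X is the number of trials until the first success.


For geometric (trials until first success), E[X] = 1/p = 1/(2/3) = 3/2

3/2


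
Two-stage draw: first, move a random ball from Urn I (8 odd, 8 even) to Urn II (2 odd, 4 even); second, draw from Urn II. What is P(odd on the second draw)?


P(transfer odd) = 8/16 = 1/2; P(transfer even) = 1/2
If odd transferred: Urn II has 3 odd of 7, so P(odd|odd moved) = 3/7
If even transferred: Urn II has 2 odd of 7, so P(odd|even moved) = 2/7
By total probability: P(odd) = 1/2*3/7 + 1/2*2/7 = 5/14

5/14


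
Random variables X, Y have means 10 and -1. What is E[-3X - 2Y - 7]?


E[-3X - 2Y - 7] = -3*E[X] - 2*E[Y] - 7
= (-3)*(10) + (-2)*(-1) + (-7)
= -30 + 2 - 7 = -35

-35


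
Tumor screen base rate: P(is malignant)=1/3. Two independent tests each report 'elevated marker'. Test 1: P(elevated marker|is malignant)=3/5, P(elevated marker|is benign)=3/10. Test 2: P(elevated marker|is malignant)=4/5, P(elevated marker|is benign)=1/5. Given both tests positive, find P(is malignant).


After test 1: P(+) = 3/5*1/3 + 3/10*2/3 = 2/5
P(B|+) = (1/5)/(2/5) = 1/2
After test 2 (use post1 as new prior): P(+) = 4/5*1/2 + 1/5*1/2 = 1/2
P(B|+,+) = (2/5)/(1/2) = 4/5

4/5


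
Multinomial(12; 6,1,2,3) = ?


12! = 479001600
Denominator: 6!=720 * 1!=1 * 2!=2 * 3!=6
Coefficient = 479001600 / 8640 = 55440

55440


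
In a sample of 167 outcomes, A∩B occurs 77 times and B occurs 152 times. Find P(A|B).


P(A|B) = P(A∩B)/P(B) = (77/167)/(152/167) = 77/152

77/152


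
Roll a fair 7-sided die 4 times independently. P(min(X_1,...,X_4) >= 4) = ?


P(min >= 4) = P(all X_i >= 4) = (P(X_1 >= 4))^4
= (4/7)^4 = 256/2401

256/2401


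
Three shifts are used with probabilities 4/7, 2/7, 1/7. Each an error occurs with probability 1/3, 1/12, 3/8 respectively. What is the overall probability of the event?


P(A) = P(A|B1)P(B1) + P(A|B2)P(B2) + P(A|B3)P(B3)
= 1/3*4/7 + 1/12*2/7 + 3/8*1/7
= 4/21 + 1/42 + 3/56 = 15/56

15/56


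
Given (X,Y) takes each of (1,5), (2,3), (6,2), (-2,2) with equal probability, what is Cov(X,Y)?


E[X]=7/4, E[Y]=3, E[XY]=19/4
Cov(X,Y) = E[XY] - E[X]E[Y] = 19/4 - 7/4*3 = -1/2

-1/2


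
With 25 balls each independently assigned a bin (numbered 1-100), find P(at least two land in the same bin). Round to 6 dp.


P(all different) = prod((100-i)/100 for i=0..24) = 0.037618
P(at least one match) = 1 - 0.037618 = 0.962382

0.962382


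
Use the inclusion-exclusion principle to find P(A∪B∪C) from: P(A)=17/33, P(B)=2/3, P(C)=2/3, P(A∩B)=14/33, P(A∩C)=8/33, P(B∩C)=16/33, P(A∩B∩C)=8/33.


P(A∪B∪C) = P(A)+P(B)+P(C) - P(AB)-P(AC)-P(BC) + P(ABC)
= 17/33+2/3+2/3 - 14/33-8/33-16/33 + 8/33
= 31/33

31/33


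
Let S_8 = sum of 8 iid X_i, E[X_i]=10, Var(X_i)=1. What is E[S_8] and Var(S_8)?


E[S_n] = n*mu = 8*10 = 80
Var(S_n) = n*sigma^2 = 8*1 = 8

E[S_8]=80, Var(S_8)=8


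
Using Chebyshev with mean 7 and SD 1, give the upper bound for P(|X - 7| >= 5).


k = 5/1 = 5
Chebyshev: P(|X-mu| >= k*sigma) <= 1/k^2 = 1/5^2 = 1/25

1/25


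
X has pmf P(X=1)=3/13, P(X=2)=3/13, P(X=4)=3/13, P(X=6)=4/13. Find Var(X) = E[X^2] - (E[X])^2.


E[X] = 45/13, E[X^2] = 207/13
Var(X) = E[X^2] - (E[X])^2 = 207/13 - (45/13)^2 = 666/169

666/169


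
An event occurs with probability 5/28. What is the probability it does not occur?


P(A') = 1 - P(A) = 1 - 5/28 = 23/28

23/28


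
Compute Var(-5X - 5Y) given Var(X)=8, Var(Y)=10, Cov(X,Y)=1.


Var(-5X - 5Y) = (-5)^2*Var(X) + (-5)^2*Var(Y) + 2*(-5)*(-5)*Cov(X,Y)
= 25*8 + 25*10 + 50*1
= 200 + 250 + 50 = 500

500


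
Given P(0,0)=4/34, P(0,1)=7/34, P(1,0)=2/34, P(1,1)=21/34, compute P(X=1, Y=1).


Read from table: P(X=1, Y=1) = 21/34

21/34


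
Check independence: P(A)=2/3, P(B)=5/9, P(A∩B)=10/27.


P(A)*P(B) = 2/3*5/9 = 10/27
P(A∩B) = 10/27, which equals P(A)P(B), so independent

Yes, A and B are independent


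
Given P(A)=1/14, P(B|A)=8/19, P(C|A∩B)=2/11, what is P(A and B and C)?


P(A∩B∩C) = P(A) * P(B|A) * P(C|A∩B)
= 1/14 * 8/19 * 2/11
= 4/133 * 2/11 = 8/1463

8/1463


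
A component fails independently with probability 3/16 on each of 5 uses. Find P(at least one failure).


P(at least one) = 1 - P(none)
P(none) = (1 - 3/16)^5 = (13/16)^5 = 371293/1048576
P(at least one) = 1 - 371293/1048576 = 677283/1048576

677283/1048576


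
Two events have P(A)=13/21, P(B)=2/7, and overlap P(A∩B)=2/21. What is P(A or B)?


P(A∪B) = P(A) + P(B) - P(A∩B)
= 13/21 + 2/7 - 2/21 = 17/21

17/21


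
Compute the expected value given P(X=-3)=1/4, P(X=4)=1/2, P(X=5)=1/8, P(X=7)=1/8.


E[X] = sum(x * P(x))
= -3*1/4 + 4*1/2 + 5*1/8 + 7*1/8
= 11/4

11/4


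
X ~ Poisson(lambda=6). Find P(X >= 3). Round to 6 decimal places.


P(X>=3) = 1 - P(X<=2) = 1 - (e^(-6)*6^0/0! + e^(-6)*6^1/1! + e^(-6)*6^2/2!)
≈ 1 - (0.0024787522 + 0.0148725131 + 0.0446175392)
= 1 - 0.0619688045 = 0.9380311955
≈ 0.938031

0.938031


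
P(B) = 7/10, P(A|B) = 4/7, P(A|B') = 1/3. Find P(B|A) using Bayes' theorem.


P(A) = P(A|B)P(B) + P(A|B')P(B') = 4/7*7/10 + 1/3*3/10 = 1/2
P(B|A) = P(A|B)P(B)/P(A) = (2/5)/(1/2) = 4/5

4/5


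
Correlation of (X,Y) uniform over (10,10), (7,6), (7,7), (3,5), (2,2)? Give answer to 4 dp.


Cov(X,Y) = 7.2000, Var(X) = 8.5600, Var(Y) = 6.8000
rho = Cov/(sqrt(VarX)*sqrt(VarY)) = 0.9437

0.9437


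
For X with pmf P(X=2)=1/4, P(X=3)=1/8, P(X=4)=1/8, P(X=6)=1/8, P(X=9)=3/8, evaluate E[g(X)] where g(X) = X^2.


E[X^2] = sum(g(x)*P(x))
= 4*1/4 + 9*1/8 + 16*1/8 + 36*1/8 + 81*3/8
= 39

39


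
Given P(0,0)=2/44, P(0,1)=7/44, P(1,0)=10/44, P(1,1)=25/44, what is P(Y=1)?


P(Y=1) = P(0,1)+P(1,1) = 7/44 + 25/44 = 32/44 = 8/11

8/11


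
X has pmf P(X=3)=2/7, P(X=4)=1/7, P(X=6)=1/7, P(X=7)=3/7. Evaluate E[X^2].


E[X^2] = sum(x^2 * P(x))
= 9*2/7 + 16*1/7 + 36*1/7 + 49*3/7
= 31

31


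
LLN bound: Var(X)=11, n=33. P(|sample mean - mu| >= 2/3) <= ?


Var(Xbar) = Var(X)/n = 11/33
Chebyshev: P(|Xbar-mu| >= 2/3) <= Var(Xbar)/(2/3)^2 = (1/3)/(4/9) = 3/4

3/4


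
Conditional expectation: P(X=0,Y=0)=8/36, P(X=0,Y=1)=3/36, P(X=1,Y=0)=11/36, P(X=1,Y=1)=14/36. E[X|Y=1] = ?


P(Y=1) = 17/36
E[X|Y=1] = (0*3 + 1*14)/17 = 14/17

14/17


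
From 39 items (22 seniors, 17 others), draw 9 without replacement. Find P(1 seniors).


P(X=1) = C(22,1)*C(17,8) / C(39,9)
= 22*24310 / 211915132
= 534820/211915132 = 55/21793

55/21793


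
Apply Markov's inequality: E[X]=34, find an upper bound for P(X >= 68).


Markov: P(X >= a) <= E[X]/a
P(X >= 68) <= 34/68 = 1/2

1/2


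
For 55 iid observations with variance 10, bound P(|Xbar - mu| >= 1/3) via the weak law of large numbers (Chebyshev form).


Var(Xbar) = Var(X)/n = 10/55
Chebyshev: P(|Xbar-mu| >= 1/3) <= Var(Xbar)/(1/3)^2 = (2/11)/(1/9) = 18/11
Bound exceeds 1, so trivial bound: 1

1


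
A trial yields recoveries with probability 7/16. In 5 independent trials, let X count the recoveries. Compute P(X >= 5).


P(X>=5) = P(X=5)
= 16807/1048576
= 16807/1048576

16807/1048576


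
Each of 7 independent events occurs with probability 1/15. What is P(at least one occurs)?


P(at least one) = 1 - P(none)
P(none) = (1 - 1/15)^7 = (14/15)^7 = 105413504/170859375
P(at least one) = 1 - 105413504/170859375 = 65445871/170859375

65445871/170859375


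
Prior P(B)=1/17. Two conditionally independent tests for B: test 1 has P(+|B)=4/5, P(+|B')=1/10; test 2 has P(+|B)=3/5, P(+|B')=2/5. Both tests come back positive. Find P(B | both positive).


After test 1: P(+) = 4/5*1/17 + 1/10*16/17 = 12/85
P(B|+) = (4/85)/(12/85) = 1/3
After test 2 (use post1 as new prior): P(+) = 3/5*1/3 + 2/5*2/3 = 7/15
P(B|+,+) = (1/5)/(7/15) = 3/7

3/7


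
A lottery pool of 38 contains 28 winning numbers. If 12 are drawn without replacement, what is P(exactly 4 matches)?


P(X=4) = C(28,4)*C(10,8) / C(38,12)
= 20475*45 / 2707475148
= 921375/2707475148 = 14625/42975796

14625/42975796


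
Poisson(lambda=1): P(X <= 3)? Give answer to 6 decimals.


P(X<=3) = e^(-1)*1^0/0! + e^(-1)*1^1/1! + e^(-1)*1^2/2! + e^(-1)*1^3/3!
≈ 0.3678794412 + 0.3678794412 + 0.1839397206 + 0.0613132402
= 0.9810118432
≈ 0.981012

0.981012


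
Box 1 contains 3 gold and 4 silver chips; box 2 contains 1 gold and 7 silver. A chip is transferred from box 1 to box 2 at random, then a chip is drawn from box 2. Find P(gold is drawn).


P(transfer gold) = 3/7; P(transfer silver) = 4/7
If gold transferred: Urn II has 2 gold of 9, so P(gold|gold moved) = 2/9
If silver transferred: Urn II has 1 gold of 9, so P(gold|silver moved) = 1/9
By total probability: P(gold) = 3/7*2/9 + 4/7*1/9 = 10/63

10/63


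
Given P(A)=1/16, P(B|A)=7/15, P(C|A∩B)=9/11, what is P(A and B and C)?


P(A∩B∩C) = P(A) * P(B|A) * P(C|A∩B)
= 1/16 * 7/15 * 9/11
= 7/240 * 9/11 = 21/880

21/880


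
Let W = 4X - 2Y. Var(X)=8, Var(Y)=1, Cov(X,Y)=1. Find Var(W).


Var(4X - 2Y) = 4^2*Var(X) + (-2)^2*Var(Y) + 2*4*(-2)*Cov(X,Y)
= 16*8 + 4*1 - 16*1
= 128 + 4 - 16 = 116

116


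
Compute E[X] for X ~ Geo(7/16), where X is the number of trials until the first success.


For geometric (trials until first success), E[X] = 1/p = 1/(7/16) = 16/7

16/7


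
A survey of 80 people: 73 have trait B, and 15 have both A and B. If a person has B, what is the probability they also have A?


P(A|B) = P(A∩B)/P(B) = (15/80)/(73/80) = 15/73

15/73


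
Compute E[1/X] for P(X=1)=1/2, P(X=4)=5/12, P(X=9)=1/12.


E[1/X] = sum(g(x)*P(x))
= 1*1/2 + 1/4*5/12 + 1/9*1/12
= 265/432

265/432


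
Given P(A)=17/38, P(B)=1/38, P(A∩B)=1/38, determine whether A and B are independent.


P(A)*P(B) = 17/38*1/38 = 17/1444
P(A∩B) = 1/38 != 17/1444, so not independent

No, A and B are not independent


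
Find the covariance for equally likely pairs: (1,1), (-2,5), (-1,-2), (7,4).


E[X]=5/4, E[Y]=2, E[XY]=21/4
Cov(X,Y) = E[XY] - E[X]E[Y] = 21/4 - 5/4*2 = 11/4

11/4


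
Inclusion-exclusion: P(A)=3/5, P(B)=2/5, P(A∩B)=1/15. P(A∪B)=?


P(A∪B) = P(A) + P(B) - P(A∩B)
= 3/5 + 2/5 - 1/15 = 14/15

14/15


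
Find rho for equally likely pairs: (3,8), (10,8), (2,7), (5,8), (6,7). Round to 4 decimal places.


Cov(X,Y) = 0.4800, Var(X) = 7.7600, Var(Y) = 0.2400
rho = Cov/(sqrt(VarX)*sqrt(VarY)) = 0.3517

0.3517


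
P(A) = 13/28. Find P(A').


P(A') = 1 - P(A) = 1 - 13/28 = 15/28

15/28


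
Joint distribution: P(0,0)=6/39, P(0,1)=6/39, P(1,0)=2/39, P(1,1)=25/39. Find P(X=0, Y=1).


Read from table: P(X=0, Y=1) = 6/39 = 2/13

2/13


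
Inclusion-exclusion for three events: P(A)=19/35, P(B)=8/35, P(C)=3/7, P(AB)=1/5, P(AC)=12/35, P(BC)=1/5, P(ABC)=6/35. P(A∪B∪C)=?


P(A∪B∪C) = P(A)+P(B)+P(C) - P(AB)-P(AC)-P(BC) + P(ABC)
= 19/35+8/35+3/7 - 1/5-12/35-1/5 + 6/35
= 22/35

22/35


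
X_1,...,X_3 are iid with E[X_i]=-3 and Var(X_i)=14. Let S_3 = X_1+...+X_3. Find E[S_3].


E[S_n] = n*E[X_1] = 3*-3 = -9

-9


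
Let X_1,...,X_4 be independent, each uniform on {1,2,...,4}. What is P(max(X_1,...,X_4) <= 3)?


P(max <= 3) = P(all X_i <= 3) = (P(X_1 <= 3))^4
= (3/4)^4 = 81/256

81/256


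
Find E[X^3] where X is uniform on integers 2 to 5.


E[X^3] = (1/4) * sum(x^3 for x=2..5)
= 224/4 = 56

56


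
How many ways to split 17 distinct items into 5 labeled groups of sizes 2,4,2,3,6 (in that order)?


17! = 355687428096000
Denominator: 2!=2 * 4!=24 * 2!=2 * 3!=6 * 6!=720
Coefficient = 355687428096000 / 414720 = 857656800

857656800


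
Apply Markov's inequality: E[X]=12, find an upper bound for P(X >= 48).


Markov: P(X >= a) <= E[X]/a
P(X >= 48) <= 12/48 = 1/4

1/4


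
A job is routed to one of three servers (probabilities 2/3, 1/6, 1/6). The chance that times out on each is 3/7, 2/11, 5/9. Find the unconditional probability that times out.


P(A) = P(A|B1)P(B1) + P(A|B2)P(B2) + P(A|B3)P(B3)
= 3/7*2/3 + 2/11*1/6 + 5/9*1/6
= 2/7 + 1/33 + 5/54 = 1699/4158

1699/4158


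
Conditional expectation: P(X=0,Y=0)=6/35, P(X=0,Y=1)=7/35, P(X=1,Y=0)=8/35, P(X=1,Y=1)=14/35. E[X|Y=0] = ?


P(Y=0) = 14/35
E[X|Y=0] = (0*6 + 1*8)/14 = 8/14 = 4/7

4/7


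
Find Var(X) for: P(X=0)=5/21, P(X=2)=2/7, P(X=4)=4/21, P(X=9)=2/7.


E[X] = 82/21, E[X^2] = 82/3
Var(X) = E[X^2] - (E[X])^2 = 82/3 - (82/21)^2 = 5330/441

5330/441


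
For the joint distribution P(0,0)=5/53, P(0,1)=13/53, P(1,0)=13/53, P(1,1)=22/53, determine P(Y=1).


P(Y=1) = P(0,1)+P(1,1) = 13/53 + 22/53 = 35/53

35/53


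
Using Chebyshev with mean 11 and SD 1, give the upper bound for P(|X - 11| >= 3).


k = 3/1 = 3
Chebyshev: P(|X-mu| >= k*sigma) <= 1/k^2 = 1/3^2 = 1/9

1/9


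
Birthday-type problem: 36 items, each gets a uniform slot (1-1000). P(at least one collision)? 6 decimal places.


P(all different) = prod((1000-i)/1000 for i=0..35) = 0.528565
P(at least one match) = 1 - 0.528565 = 0.471435

0.471435


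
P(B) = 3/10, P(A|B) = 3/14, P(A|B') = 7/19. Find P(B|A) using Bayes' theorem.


P(A) = P(A|B)P(B) + P(A|B')P(B') = 3/14*3/10 + 7/19*7/10 = 857/2660
P(B|A) = P(A|B)P(B)/P(A) = (9/140)/(857/2660) = 171/857

171/857


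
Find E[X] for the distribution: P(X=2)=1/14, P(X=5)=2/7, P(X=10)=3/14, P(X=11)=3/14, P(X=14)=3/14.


E[X] = sum(x * P(x))
= 2*1/14 + 5*2/7 + 10*3/14 + 11*3/14 + 14*3/14
= 127/14

127/14


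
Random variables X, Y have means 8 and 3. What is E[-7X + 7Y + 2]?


E[-7X + 7Y + 2] = -7*E[X] + 7*E[Y] + 2
= (-7)*(8) + (7)*(3) + (2)
= -56 + 21 + 2 = -33

-33


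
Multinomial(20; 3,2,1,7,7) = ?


20! = 2432902008176640000
Denominator: 3!=6 * 2!=2 * 1!=1 * 7!=5040 * 7!=5040
Coefficient = 2432902008176640000 / 304819200 = 7981459200

7981459200


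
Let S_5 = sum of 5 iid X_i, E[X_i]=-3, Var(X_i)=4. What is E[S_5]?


E[S_n] = n*E[X_1] = 5*-3 = -15

-15


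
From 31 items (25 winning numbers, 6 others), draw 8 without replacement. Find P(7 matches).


P(X=7) = C(25,7)*C(6,1) / C(31,8)
= 480700*6 / 7888725
= 2884200/7888725 = 38456/105183

38456/105183


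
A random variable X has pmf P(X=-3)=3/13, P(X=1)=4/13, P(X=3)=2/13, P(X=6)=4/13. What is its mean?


E[X] = sum(x * P(x))
= -3*3/13 + 1*4/13 + 3*2/13 + 6*4/13
= 25/13

25/13


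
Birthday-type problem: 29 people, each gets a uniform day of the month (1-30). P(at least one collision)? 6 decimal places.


P(all different) = prod((30-i)/30 for i=0..28) = 0.000000
P(at least one match) = 1 - 0.000000 = 1.000000

1.000000


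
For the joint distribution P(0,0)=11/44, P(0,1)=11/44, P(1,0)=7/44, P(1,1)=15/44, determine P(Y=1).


P(Y=1) = P(0,1)+P(1,1) = 11/44 + 15/44 = 26/44 = 13/22

13/22


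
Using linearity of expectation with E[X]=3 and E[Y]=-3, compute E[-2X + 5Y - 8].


E[-2X + 5Y - 8] = -2*E[X] + 5*E[Y] - 8
= (-2)*(3) + (5)*(-3) + (-8)
= -6 - 15 - 8 = -29

-29


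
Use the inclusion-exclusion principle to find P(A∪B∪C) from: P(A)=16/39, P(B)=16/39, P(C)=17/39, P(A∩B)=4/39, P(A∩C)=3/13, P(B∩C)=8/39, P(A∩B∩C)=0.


P(A∪B∪C) = P(A)+P(B)+P(C) - P(AB)-P(AC)-P(BC) + P(ABC)
= 16/39+16/39+17/39 - 4/39-3/13-8/39 + 0
= 28/39

28/39


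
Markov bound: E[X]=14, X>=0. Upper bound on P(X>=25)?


Markov: P(X >= a) <= E[X]/a
P(X >= 25) <= 14/25

14/25


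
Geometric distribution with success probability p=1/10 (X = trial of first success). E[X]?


For geometric (trials until first success), E[X] = 1/p = 1/(1/10) = 10

10


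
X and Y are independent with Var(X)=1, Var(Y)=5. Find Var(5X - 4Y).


Independence => Cov(X,Y)=0
Var(5X - 4Y) = 5^2*Var(X) + (-4)^2*Var(Y)
= 25*1 + 16*5 = 105

105


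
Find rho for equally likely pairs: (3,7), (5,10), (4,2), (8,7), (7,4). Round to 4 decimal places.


Cov(X,Y) = 0.2000, Var(X) = 3.4400, Var(Y) = 7.6000
rho = Cov/(sqrt(VarX)*sqrt(VarY)) = 0.0391

0.0391


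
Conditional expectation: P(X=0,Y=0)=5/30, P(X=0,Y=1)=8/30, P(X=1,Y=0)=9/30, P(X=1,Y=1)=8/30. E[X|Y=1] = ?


P(Y=1) = 16/30
E[X|Y=1] = (0*8 + 1*8)/16 = 8/16 = 1/2

1/2


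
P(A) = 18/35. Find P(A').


P(A') = 1 - P(A) = 1 - 18/35 = 17/35

17/35


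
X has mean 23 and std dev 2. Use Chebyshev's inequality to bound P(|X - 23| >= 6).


k = 6/2 = 3
Chebyshev: P(|X-mu| >= k*sigma) <= 1/k^2 = 1/3^2 = 1/9

1/9


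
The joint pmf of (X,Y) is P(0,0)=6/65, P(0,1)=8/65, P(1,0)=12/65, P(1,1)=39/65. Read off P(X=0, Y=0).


Read from table: P(X=0, Y=0) = 6/65

6/65


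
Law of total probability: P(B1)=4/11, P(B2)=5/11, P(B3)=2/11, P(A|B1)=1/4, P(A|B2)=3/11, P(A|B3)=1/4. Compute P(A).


P(A) = P(A|B1)P(B1) + P(A|B2)P(B2) + P(A|B3)P(B3)
= 1/4*4/11 + 3/11*5/11 + 1/4*2/11
= 1/11 + 15/121 + 1/22 = 63/242

63/242


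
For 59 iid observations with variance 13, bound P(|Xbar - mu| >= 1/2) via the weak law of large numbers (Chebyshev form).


Var(Xbar) = Var(X)/n = 13/59
Chebyshev: P(|Xbar-mu| >= 1/2) <= Var(Xbar)/(1/2)^2 = (13/59)/(1/4) = 52/59

52/59


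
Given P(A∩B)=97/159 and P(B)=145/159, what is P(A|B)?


P(A|B) = P(A∩B)/P(B) = (97/159)/(145/159) = 97/145

97/145


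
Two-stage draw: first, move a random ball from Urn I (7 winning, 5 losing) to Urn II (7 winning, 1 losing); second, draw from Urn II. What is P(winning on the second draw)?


P(transfer winning) = 7/12; P(transfer losing) = 5/12
If winning transferred: Urn II has 8 winning of 9, so P(winning|winning moved) = 8/9
If losing transferred: Urn II has 7 winning of 9, so P(winning|losing moved) = 7/9
By total probability: P(winning) = 7/12*8/9 + 5/12*7/9 = 91/108

91/108


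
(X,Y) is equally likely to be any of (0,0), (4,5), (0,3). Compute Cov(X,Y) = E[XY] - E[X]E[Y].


E[X]=4/3, E[Y]=8/3, E[XY]=20/3
Cov(X,Y) = E[XY] - E[X]E[Y] = 20/3 - 4/3*8/3 = 28/9

28/9


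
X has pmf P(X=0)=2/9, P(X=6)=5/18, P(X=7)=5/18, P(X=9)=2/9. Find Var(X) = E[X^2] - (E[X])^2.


E[X] = 101/18, E[X^2] = 749/18
Var(X) = E[X^2] - (E[X])^2 = 749/18 - (101/18)^2 = 3281/324

3281/324


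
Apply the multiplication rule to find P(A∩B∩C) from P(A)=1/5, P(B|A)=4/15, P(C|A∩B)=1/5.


P(A∩B∩C) = P(A) * P(B|A) * P(C|A∩B)
= 1/5 * 4/15 * 1/5
= 4/75 * 1/5 = 4/375

4/375


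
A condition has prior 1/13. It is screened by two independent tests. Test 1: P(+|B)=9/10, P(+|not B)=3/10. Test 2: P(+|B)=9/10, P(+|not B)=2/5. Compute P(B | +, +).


After test 1: P(+) = 9/10*1/13 + 3/10*12/13 = 9/26
P(B|+) = (9/130)/(9/26) = 1/5
After test 2 (use post1 as new prior): P(+) = 9/10*1/5 + 2/5*4/5 = 1/2
P(B|+,+) = (9/50)/(1/2) = 9/25

9/25


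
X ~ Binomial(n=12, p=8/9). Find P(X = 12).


P(X=12) = C(12,12) * p^12 * (1-p)^0
= 1 * 68719476736/282429536481 * 1
= 68719476736/282429536481

68719476736/282429536481


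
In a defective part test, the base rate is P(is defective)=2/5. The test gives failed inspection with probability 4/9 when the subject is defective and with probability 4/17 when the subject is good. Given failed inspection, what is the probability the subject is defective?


P(A) = P(A|B)P(B) + P(A|B')P(B') = 4/9*2/5 + 4/17*3/5 = 244/765
P(B|A) = P(A|B)P(B)/P(A) = (8/45)/(244/765) = 34/61

34/61


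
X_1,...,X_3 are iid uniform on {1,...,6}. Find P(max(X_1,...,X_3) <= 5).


P(max <= 5) = P(all X_i <= 5) = (P(X_1 <= 5))^3
= (5/6)^3 = 125/216

125/216


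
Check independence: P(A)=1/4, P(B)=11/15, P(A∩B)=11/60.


P(A)*P(B) = 1/4*11/15 = 11/60
P(A∩B) = 11/60, which equals P(A)P(B), so independent

Yes, A and B are independent


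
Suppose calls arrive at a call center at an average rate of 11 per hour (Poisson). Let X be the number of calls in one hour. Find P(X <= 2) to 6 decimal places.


P(X<=2) = e^(-11)*11^0/0! + e^(-11)*11^1/1! + e^(-11)*11^2/2!
≈ 0.0000167017 + 0.0001837187 + 0.0010104529
= 0.0012108733
≈ 0.001211

0.001211


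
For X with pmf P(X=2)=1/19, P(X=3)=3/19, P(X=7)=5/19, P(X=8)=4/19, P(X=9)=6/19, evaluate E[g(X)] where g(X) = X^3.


E[X^3] = sum(g(x)*P(x))
= 8*1/19 + 27*3/19 + 343*5/19 + 512*4/19 + 729*6/19
= 8226/19

8226/19


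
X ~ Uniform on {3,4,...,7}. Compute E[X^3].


E[X^3] = (1/5) * sum(x^3 for x=3..7)
= 775/5 = 155

155


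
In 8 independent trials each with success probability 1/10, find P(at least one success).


P(at least one) = 1 - P(none)
P(none) = (1 - 1/10)^8 = (9/10)^8 = 43046721/100000000
P(at least one) = 1 - 43046721/100000000 = 56953279/100000000

56953279/100000000


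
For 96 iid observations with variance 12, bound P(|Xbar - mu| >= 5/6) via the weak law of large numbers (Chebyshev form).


Var(Xbar) = Var(X)/n = 12/96
Chebyshev: P(|Xbar-mu| >= 5/6) <= Var(Xbar)/(5/6)^2 = (1/8)/(25/36) = 9/50

9/50


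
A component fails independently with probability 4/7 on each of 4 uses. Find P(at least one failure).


P(at least one) = 1 - P(none)
P(none) = (1 - 4/7)^4 = (3/7)^4 = 81/2401
P(at least one) = 1 - 81/2401 = 2320/2401

2320/2401


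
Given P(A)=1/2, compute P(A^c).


P(A') = 1 - P(A) = 1 - 1/2 = 1/2

1/2


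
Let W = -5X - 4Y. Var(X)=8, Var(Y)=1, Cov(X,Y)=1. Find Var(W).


Var(-5X - 4Y) = (-5)^2*Var(X) + (-4)^2*Var(Y) + 2*(-5)*(-4)*Cov(X,Y)
= 25*8 + 16*1 + 40*1
= 200 + 16 + 40 = 256

256


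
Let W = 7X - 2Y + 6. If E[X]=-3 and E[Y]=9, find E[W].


E[7X - 2Y + 6] = 7*E[X] - 2*E[Y] + 6
= (7)*(-3) + (-2)*(9) + (6)
= -21 - 18 + 6 = -33

-33


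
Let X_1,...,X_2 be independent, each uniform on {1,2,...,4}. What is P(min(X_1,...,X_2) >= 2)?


P(min >= 2) = P(all X_i >= 2) = (P(X_1 >= 2))^2
= (3/4)^2 = 9/16

9/16


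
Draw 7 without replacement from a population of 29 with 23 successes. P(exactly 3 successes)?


P(X=3) = C(23,3)*C(6,4) / C(29,7)
= 1771*15 / 1560780
= 26565/1560780 = 77/4524

77/4524


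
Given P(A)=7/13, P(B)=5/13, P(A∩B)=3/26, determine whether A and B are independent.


P(A)*P(B) = 7/13*5/13 = 35/169
P(A∩B) = 3/26 != 35/169, so not independent

No, A and B are not independent


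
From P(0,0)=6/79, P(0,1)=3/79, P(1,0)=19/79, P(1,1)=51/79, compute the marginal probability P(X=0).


P(X=0) = P(0,0)+P(0,1) = 6/79 + 3/79 = 9/79

9/79


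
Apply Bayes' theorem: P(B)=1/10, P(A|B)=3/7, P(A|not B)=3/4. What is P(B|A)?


P(A) = P(A|B)P(B) + P(A|B')P(B') = 3/7*1/10 + 3/4*9/10 = 201/280
P(B|A) = P(A|B)P(B)/P(A) = (3/70)/(201/280) = 4/67

4/67


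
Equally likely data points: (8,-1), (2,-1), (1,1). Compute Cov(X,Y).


E[X]=11/3, E[Y]=-1/3, E[XY]=-3
Cov(X,Y) = E[XY] - E[X]E[Y] = -3 - 11/3*-1/3 = -16/9

-16/9


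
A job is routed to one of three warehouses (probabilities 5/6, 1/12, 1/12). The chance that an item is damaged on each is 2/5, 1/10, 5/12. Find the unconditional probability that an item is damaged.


P(A) = P(A|B1)P(B1) + P(A|B2)P(B2) + P(A|B3)P(B3)
= 2/5*5/6 + 1/10*1/12 + 5/12*1/12
= 1/3 + 1/120 + 5/144 = 271/720

271/720


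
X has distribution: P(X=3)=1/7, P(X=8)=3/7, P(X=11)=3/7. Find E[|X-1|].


E[|X-1|] = sum(g(x)*P(x))
= 2*1/7 + 7*3/7 + 10*3/7
= 53/7

53/7


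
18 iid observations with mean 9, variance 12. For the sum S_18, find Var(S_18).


By independence, Var(S_n) = n*Var(X_1) = 18*12 = 216

216


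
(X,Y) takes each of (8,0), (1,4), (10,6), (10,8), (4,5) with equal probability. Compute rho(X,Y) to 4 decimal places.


Cov(X,Y) = 2.4400, Var(X) = 12.6400, Var(Y) = 7.0400
rho = Cov/(sqrt(VarX)*sqrt(VarY)) = 0.2587

0.2587


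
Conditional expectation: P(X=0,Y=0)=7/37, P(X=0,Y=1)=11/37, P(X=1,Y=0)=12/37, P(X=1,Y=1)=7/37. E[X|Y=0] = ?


P(Y=0) = 19/37
E[X|Y=0] = (0*7 + 1*12)/19 = 12/19

12/19


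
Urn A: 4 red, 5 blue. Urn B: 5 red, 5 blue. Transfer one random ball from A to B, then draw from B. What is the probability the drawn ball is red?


P(transfer red) = 4/9; P(transfer blue) = 5/9
If red transferred: Urn II has 6 red of 11, so P(red|red moved) = 6/11
If blue transferred: Urn II has 5 red of 11, so P(red|blue moved) = 5/11
By total probability: P(red) = 4/9*6/11 + 5/9*5/11 = 49/99

49/99


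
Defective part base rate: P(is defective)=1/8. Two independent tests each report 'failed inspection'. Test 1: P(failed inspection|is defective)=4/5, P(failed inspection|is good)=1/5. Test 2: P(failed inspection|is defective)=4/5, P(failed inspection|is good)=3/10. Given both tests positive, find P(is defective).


After test 1: P(+) = 4/5*1/8 + 1/5*7/8 = 11/40
P(B|+) = (1/10)/(11/40) = 4/11
After test 2 (use post1 as new prior): P(+) = 4/5*4/11 + 3/10*7/11 = 53/110
P(B|+,+) = (16/55)/(53/110) = 32/53

32/53


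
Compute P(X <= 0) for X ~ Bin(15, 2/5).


P(X<=0) = P(X=0)
= 14348907/30517578125
= 14348907/30517578125

14348907/30517578125


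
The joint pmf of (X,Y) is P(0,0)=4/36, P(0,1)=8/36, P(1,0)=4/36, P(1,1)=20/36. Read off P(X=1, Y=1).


Read from table: P(X=1, Y=1) = 20/36 = 5/9

5/9


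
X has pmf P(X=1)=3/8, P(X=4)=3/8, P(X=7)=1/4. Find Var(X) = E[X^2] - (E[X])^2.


E[X] = 29/8, E[X^2] = 149/8
Var(X) = E[X^2] - (E[X])^2 = 149/8 - (29/8)^2 = 351/64

351/64


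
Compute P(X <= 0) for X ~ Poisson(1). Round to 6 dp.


P(X<=0) = e^(-1)*1^0/0!
≈ 0.3678794412
≈ 0.367879

0.367879


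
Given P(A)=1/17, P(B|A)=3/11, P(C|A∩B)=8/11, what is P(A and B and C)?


P(A∩B∩C) = P(A) * P(B|A) * P(C|A∩B)
= 1/17 * 3/11 * 8/11
= 3/187 * 8/11 = 24/2057

24/2057


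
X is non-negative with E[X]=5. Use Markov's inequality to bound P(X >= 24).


Markov: P(X >= a) <= E[X]/a
P(X >= 24) <= 5/24

5/24


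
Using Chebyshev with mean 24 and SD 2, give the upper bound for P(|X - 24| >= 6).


k = 6/2 = 3
Chebyshev: P(|X-mu| >= k*sigma) <= 1/k^2 = 1/3^2 = 1/9

1/9


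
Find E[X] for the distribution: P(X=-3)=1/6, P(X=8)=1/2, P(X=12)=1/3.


E[X] = sum(x * P(x))
= -3*1/6 + 8*1/2 + 12*1/3
= 15/2

15/2


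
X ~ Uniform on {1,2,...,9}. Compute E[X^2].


E[X^2] = (1/9) * sum(x^2 for x=1..9)
= 285/9 = 95/3

95/3


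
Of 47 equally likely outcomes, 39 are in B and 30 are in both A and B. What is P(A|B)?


P(A|B) = P(A∩B)/P(B) = (30/47)/(39/47) = 30/39 = 10/13

10/13


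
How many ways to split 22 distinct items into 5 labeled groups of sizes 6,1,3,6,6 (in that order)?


22! = 1124000727777607680000
Denominator: 6!=720 * 1!=1 * 3!=6 * 6!=720 * 6!=720
Coefficient = 1124000727777607680000 / 2239488000 = 501900759360

501900759360


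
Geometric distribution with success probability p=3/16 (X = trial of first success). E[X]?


For geometric (trials until first success), E[X] = 1/p = 1/(3/16) = 16/3

16/3


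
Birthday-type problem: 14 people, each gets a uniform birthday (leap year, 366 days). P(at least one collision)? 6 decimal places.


P(all different) = prod((366-i)/366 for i=0..13) = 0.777440
P(at least one match) = 1 - 0.777440 = 0.222560

0.222560


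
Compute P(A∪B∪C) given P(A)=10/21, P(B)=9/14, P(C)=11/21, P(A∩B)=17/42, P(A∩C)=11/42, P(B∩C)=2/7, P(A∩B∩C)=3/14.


P(A∪B∪C) = P(A)+P(B)+P(C) - P(AB)-P(AC)-P(BC) + P(ABC)
= 10/21+9/14+11/21 - 17/42-11/42-2/7 + 3/14
= 19/21

19/21


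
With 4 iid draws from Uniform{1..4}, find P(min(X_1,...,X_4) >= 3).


P(min >= 3) = P(all X_i >= 3) = (P(X_1 >= 3))^4
= (2/4)^4 = (1/2)^4 = 1/16

1/16


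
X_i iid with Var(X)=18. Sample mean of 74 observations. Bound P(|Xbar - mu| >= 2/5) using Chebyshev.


Var(Xbar) = Var(X)/n = 18/74
Chebyshev: P(|Xbar-mu| >= 2/5) <= Var(Xbar)/(2/5)^2 = (9/37)/(4/25) = 225/148
Bound exceeds 1, so trivial bound: 1

1


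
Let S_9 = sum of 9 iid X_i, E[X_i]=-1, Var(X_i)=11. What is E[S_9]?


E[S_n] = n*E[X_1] = 9*-1 = -9

-9


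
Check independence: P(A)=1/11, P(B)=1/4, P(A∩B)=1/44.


P(A)*P(B) = 1/11*1/4 = 1/44
P(A∩B) = 1/44, which equals P(A)P(B), so independent

Yes, A and B are independent


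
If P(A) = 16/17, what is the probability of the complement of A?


P(A') = 1 - P(A) = 1 - 16/17 = 1/17

1/17


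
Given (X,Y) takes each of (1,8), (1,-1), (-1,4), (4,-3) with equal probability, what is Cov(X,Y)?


E[X]=5/4, E[Y]=2, E[XY]=-9/4
Cov(X,Y) = E[XY] - E[X]E[Y] = -9/4 - 5/4*2 = -19/4

-19/4


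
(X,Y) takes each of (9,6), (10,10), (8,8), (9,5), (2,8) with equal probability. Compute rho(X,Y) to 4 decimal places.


Cov(X,Y) = -0.4400, Var(X) = 8.2400, Var(Y) = 3.0400
rho = Cov/(sqrt(VarX)*sqrt(VarY)) = -0.0879

-0.0879


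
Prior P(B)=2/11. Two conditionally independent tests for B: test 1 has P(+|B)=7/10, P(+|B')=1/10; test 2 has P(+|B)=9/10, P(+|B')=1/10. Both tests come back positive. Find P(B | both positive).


After test 1: P(+) = 7/10*2/11 + 1/10*9/11 = 23/110
P(B|+) = (7/55)/(23/110) = 14/23
After test 2 (use post1 as new prior): P(+) = 9/10*14/23 + 1/10*9/23 = 27/46
P(B|+,+) = (63/115)/(27/46) = 14/15

14/15


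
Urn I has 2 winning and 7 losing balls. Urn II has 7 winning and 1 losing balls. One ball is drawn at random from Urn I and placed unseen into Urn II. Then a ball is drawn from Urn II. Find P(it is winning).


P(transfer winning) = 2/9; P(transfer losing) = 7/9
If winning transferred: Urn II has 8 winning of 9, so P(winning|winning moved) = 8/9
If losing transferred: Urn II has 7 winning of 9, so P(winning|losing moved) = 7/9
By total probability: P(winning) = 2/9*8/9 + 7/9*7/9 = 65/81

65/81


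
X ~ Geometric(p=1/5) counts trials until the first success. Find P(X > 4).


P(X > 4) = P(first 4 trials all fail) = (1-p)^4 = (4/5)^4 = 256/625

256/625


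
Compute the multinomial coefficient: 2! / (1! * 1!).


2! = 2
Denominator: 1!=1 * 1!=1
Coefficient = 2 / 1 = 2

2


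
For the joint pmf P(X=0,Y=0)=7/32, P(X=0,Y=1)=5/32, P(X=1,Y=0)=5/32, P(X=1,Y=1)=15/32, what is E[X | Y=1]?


P(Y=1) = 20/32
E[X|Y=1] = (0*5 + 1*15)/20 = 15/20 = 3/4

3/4


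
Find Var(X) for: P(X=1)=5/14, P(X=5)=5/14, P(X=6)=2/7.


E[X] = 27/7, E[X^2] = 137/7
Var(X) = E[X^2] - (E[X])^2 = 137/7 - (27/7)^2 = 230/49

230/49


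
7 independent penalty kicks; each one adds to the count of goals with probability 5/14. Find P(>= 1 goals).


P(at least one) = 1 - P(none)
P(none) = (1 - 5/14)^7 = (9/14)^7 = 4782969/105413504
P(at least one) = 1 - 4782969/105413504 = 100630535/105413504

100630535/105413504


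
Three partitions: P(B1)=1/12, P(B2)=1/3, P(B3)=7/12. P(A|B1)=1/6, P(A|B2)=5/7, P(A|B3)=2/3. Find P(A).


P(A) = P(A|B1)P(B1) + P(A|B2)P(B2) + P(A|B3)P(B3)
= 1/6*1/12 + 5/7*1/3 + 2/3*7/12
= 1/72 + 5/21 + 7/18 = 323/504

323/504


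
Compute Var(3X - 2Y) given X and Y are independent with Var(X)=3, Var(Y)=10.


Independence => Cov(X,Y)=0
Var(3X - 2Y) = 3^2*Var(X) + (-2)^2*Var(Y)
= 9*3 + 4*10 = 67

67


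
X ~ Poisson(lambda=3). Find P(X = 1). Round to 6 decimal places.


P(X=1) = e^(-3) * 3^1 / 1!
≈ 0.04978706837 * 3 / 1
≈ 0.149361

0.149361


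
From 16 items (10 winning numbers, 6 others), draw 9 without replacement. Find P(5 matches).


P(X=5) = C(10,5)*C(6,4) / C(16,9)
= 252*15 / 11440
= 3780/11440 = 189/572

189/572


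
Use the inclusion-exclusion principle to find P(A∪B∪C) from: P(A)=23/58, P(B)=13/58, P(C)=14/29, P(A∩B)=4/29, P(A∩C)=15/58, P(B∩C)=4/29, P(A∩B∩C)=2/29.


P(A∪B∪C) = P(A)+P(B)+P(C) - P(AB)-P(AC)-P(BC) + P(ABC)
= 23/58+13/58+14/29 - 4/29-15/58-4/29 + 2/29
= 37/58

37/58
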